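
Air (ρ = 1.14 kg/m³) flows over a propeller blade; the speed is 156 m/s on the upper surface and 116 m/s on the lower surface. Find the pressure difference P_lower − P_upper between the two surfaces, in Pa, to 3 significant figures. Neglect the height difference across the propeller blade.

ΔP ≈ 6200 Pa

With negligible Δh, P + ½ρv² is constant, so P_low − P_up = ½ρ(v_up² − v_low²).
ΔP = ½·1.14·(156² − 116²) = 6200 Pa.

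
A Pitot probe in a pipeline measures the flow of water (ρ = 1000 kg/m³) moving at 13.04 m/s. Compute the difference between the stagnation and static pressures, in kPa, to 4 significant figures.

At the stagnation point the flow is brought to rest, so Bernoulli gives P_stag − P_static = ½ρv².
ΔP = ½·1000·13.04² = 85020 Pa.

ΔP = 85.02 kPa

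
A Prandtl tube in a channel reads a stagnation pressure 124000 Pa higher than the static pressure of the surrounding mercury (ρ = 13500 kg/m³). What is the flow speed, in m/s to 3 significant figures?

v = 4.29 m/s

Bernoulli between the free stream and the stagnation point: ½ρv² = P_stag − P_static.
v = √(2ΔP/ρ) = √(2·124000/13500) = 4.29 m/s.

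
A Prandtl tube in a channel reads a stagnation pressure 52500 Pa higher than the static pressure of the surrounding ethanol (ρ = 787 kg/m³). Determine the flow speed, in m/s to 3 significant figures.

At the stagnation point the flow is brought to rest, so Bernoulli gives P_stag − P_static = ½ρv².
v = √(2ΔP/ρ) = √(2·52500/787) = 11.6 m/s.

v ≈ 11.6 m/s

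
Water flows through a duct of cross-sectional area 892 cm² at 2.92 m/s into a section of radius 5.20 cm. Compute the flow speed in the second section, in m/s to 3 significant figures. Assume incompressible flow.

Mass conservation (A₁v₁ = A₂v₂) gives v₂ = 2.92 × 892/84.9 = 30.7 m/s.

v₂ ≈ 30.7 m/s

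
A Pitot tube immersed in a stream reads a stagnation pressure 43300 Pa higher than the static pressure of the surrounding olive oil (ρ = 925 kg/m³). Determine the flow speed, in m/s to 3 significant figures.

At the stagnation point the flow is brought to rest, so Bernoulli gives P_stag − P_static = ½ρv².
v = √(2ΔP/ρ) = √(2·43300/925) = 9.68 m/s.

v ≈ 9.68 m/s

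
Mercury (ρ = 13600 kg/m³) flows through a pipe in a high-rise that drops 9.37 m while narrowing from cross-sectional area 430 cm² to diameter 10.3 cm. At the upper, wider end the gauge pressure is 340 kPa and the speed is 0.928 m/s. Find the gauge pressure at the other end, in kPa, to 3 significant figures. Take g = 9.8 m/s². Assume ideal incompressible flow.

1440 kPa

By continuity, v₂ = v₁·A₁/A₂ = 0.928·(430/83.3) = 4.79 m/s.
Bernoulli: P₁ + ½ρv₁² + ρg h₁ = P₂ + ½ρv₂² + ρg h₂, so P₂ = P₁ + ½ρ(v₁² − v₂²) − ρg(h₂ − h₁).
P₂ = 340000 + ½·13600·(0.928² − 4.79²) − 13600·9.8·(−9.37) = 340000 + (-150000) − (-1250000) = 1440000 Pa.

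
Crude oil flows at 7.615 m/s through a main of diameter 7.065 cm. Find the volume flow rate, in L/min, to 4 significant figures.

Q = A·v = 0.003920 m² × 7.615 m/s = 0.02985 m³/s.
Converting: 0.02985 m³/s × 60000 = 1791 L/min.

Q = 1791 L/min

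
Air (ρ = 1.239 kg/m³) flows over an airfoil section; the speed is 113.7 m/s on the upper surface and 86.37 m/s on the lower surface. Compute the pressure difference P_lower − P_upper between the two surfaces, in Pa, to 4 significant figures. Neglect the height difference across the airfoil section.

With negligible Δh, P + ½ρv² is constant, so P_low − P_up = ½ρ(v_up² − v_low²).
ΔP = ½·1.239·(113.7² − 86.37²) = 3387 Pa.

ΔP ≈ 3387 Pa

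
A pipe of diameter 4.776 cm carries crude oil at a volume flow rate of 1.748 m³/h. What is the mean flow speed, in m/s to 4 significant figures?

v ≈ 0.2710 m/s

Q = 1.748 m³/h = 0.0004856 m³/s.
v = Q/A = 0.0004856 / 0.001792 = 0.2710 m/s.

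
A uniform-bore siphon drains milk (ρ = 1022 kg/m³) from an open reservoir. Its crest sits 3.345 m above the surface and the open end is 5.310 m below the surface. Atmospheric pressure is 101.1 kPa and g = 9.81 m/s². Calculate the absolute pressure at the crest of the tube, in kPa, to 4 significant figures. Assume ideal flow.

Bernoulli surface→outlet gives ½v² = g·h_out, so v = √(2·9.81·5.310) = 10.21 m/s.
Continuity keeps v the same throughout the tube; from surface to crest, P_atm + 0 = P_top + ½ρv² + ρg·h_top.
P_top = 101100 − ½·1022·10.21² − 1022·9.81·3.345 = 14330 Pa.

P_top ≈ 14.33 kPa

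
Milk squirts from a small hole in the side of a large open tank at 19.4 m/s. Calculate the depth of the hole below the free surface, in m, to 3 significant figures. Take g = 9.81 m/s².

Inverting v = √(2gh) gives h = v² / 2g.
h = 19.4²/(2·9.81) = 376/19.62 = 19.2 m.

19.2 m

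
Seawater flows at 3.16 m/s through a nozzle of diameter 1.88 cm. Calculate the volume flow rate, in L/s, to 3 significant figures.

Q ≈ 0.877 L/s

Q = A·v = 0.000278 m² × 3.16 m/s = 0.000877 m³/s.
Converting: 0.000877 m³/s × 1000 = 0.877 L/s.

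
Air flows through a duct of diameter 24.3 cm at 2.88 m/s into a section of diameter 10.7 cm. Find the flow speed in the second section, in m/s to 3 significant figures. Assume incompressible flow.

The volume flow rate is constant, so v₂ = (A₁/A₂)v₁ = (464/89.9)·2.88 = 14.9 m/s.

v₂ = 14.9 m/s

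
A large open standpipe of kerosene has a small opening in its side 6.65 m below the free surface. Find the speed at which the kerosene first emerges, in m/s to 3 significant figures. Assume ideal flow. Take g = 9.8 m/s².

Torricelli's result v = √(2gh) gives v = √(2·9.8·6.65) = 11.4 m/s.

v ≈ 11.4 m/s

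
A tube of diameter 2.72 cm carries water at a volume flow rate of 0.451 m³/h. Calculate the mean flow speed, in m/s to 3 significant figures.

Q = 0.451 m³/h = 0.000125 m³/s.
v = Q/A = 0.000125 / 0.000581 = 0.216 m/s.

v = 0.216 m/s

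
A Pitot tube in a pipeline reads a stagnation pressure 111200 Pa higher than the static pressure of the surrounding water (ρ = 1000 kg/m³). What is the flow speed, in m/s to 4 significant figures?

At the stagnation point the flow is brought to rest, so Bernoulli gives P_stag − P_static = ½ρv².
v = √(2ΔP/ρ) = √(2·111200/1000) = 14.91 m/s.

v ≈ 14.91 m/s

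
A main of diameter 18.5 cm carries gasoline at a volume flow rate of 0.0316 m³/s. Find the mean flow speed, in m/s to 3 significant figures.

Q = 0.0316 m³/s = 0.0316 m³/s.
v = Q/A = 0.0316 / 0.0269 = 1.18 m/s.

v ≈ 1.18 m/s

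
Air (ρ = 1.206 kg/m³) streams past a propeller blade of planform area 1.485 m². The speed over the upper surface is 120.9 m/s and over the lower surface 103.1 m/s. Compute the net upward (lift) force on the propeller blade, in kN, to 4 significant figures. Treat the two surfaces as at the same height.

3.570 kN

From P + ½ρv² = const at equal height, P_low − P_up = ½ρ(v_up² − v_low²).
ΔP = ½·1.206·(120.9² − 103.1²) = 2404 Pa.
Lift = ΔP · A = 2404 × 1.485 = 3570 N.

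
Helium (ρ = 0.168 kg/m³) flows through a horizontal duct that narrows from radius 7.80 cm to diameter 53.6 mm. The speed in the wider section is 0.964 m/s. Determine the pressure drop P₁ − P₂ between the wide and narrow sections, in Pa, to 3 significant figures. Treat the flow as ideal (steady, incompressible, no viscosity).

5.52 Pa

The volume flow rate is constant, so v₂ = (A₁/A₂)v₁ = (191/22.6)·0.964 = 8.17 m/s.
Along the horizontal streamline, P + ½ρv² is constant.
P₁ − P₂ = ½·0.168·(8.17² − 0.964²) = ½·0.168·65.8 = 5.52 Pa.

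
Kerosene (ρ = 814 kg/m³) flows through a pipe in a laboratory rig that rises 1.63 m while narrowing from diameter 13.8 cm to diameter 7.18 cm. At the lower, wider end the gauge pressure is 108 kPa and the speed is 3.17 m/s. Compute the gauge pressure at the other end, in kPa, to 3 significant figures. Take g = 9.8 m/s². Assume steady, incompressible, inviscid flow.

P₂ = 43.3 kPa

The volume flow rate is constant, so v₂ = (A₁/A₂)v₁ = (150/40.5)·3.17 = 11.7 m/s.
Bernoulli: P₁ + ½ρv₁² + ρg h₁ = P₂ + ½ρv₂² + ρg h₂, so P₂ = P₁ + ½ρ(v₁² − v₂²) − ρg(h₂ − h₁).
P₂ = 108000 + ½·814·(3.17² − 11.7²) − 814·9.8·(+1.63) = 108000 + (-51700) − (13000) = 43300 Pa.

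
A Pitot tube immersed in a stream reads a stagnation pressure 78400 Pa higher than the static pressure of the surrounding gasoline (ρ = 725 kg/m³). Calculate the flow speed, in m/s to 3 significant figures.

14.7 m/s

Bernoulli between the free stream and the stagnation point: ½ρv² = P_stag − P_static.
v = √(2ΔP/ρ) = √(2·78400/725) = 14.7 m/s.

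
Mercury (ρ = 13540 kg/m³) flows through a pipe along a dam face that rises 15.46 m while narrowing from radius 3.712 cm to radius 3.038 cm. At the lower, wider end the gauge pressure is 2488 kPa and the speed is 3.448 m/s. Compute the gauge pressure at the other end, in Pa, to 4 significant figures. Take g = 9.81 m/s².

335600 Pa

The volume flow rate is constant, so v₂ = (A₁/A₂)v₁ = (43.29/29.00)·3.448 = 5.148 m/s.
Applying Bernoulli between the two ends and solving for P₂: P₂ = P₁ + ½ρ(v₁² − v₂²) − ρgΔh.
P₂ = 2488000 + ½·13540·(3.448² − 5.148²) − 13540·9.81·(+15.46) = 2488000 + (-98910) − (2054000) = 335600 Pa.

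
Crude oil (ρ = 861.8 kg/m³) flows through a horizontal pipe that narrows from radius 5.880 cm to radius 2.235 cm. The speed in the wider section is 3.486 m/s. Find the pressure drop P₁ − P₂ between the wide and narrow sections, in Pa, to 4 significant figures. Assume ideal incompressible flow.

By continuity, v₂ = v₁·A₁/A₂ = 3.486·(108.6/15.69) = 24.13 m/s.
With no height change, Bernoulli's equation is P₁ + ½ρv₁² = P₂ + ½ρv₂².
P₁ − P₂ = ½·861.8·(24.13² − 3.486²) = ½·861.8·570.0 = 245600 Pa.

245600 Pa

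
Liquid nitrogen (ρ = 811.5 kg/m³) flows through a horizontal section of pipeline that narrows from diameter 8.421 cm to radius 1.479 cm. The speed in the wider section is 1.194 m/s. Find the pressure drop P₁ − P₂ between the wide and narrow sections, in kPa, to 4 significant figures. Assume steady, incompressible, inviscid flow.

ΔP ≈ 37.42 kPa

Mass conservation (A₁v₁ = A₂v₂) gives v₂ = 1.194 × 55.70/6.872 = 9.677 m/s.
With no height change, Bernoulli's equation is P₁ + ½ρv₁² = P₂ + ½ρv₂².
P₁ − P₂ = ½·811.5·(9.677² − 1.194²) = ½·811.5·92.22 = 37420 Pa.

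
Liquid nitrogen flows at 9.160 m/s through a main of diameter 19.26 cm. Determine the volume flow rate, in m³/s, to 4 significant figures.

Q = A·v = 0.02913 m² × 9.160 m/s = 0.2669 m³/s.

0.2669 m³/s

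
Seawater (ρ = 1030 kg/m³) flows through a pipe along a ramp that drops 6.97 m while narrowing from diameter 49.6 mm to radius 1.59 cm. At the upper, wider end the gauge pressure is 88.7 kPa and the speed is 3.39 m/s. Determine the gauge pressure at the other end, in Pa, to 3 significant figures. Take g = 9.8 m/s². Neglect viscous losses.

P₂ = 130000 Pa

The volume flow rate is constant, so v₂ = (A₁/A₂)v₁ = (19.3/7.94)·3.39 = 8.25 m/s.
Energy conservation along the streamline gives P₂ = P₁ − ½ρ(v₂² − v₁²) − ρg(h₂ − h₁).
P₂ = 88700 + ½·1030·(3.39² − 8.25²) − 1030·9.8·(−6.97) = 88700 + (-29100) − (-70400) = 130000 Pa.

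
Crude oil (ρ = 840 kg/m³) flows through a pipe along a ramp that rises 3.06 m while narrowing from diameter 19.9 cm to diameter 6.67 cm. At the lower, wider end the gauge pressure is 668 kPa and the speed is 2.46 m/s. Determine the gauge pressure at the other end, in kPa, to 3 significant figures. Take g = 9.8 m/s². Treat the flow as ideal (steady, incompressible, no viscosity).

The volume flow rate is constant, so v₂ = (A₁/A₂)v₁ = (311/34.9)·2.46 = 21.9 m/s.
Bernoulli: P₁ + ½ρv₁² + ρg h₁ = P₂ + ½ρv₂² + ρg h₂, so P₂ = P₁ + ½ρ(v₁² − v₂²) − ρg(h₂ − h₁).
P₂ = 668000 + ½·840·(2.46² − 21.9²) − 840·9.8·(+3.06) = 668000 + (-199000) − (25200) = 444000 Pa.

444 kPa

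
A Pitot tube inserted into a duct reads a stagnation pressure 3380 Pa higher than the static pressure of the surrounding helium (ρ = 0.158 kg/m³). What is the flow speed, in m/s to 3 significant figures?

Bernoulli between the free stream and the stagnation point: ½ρv² = P_stag − P_static.
v = √(2ΔP/ρ) = √(2·3380/0.158) = 207 m/s.

v = 207 m/s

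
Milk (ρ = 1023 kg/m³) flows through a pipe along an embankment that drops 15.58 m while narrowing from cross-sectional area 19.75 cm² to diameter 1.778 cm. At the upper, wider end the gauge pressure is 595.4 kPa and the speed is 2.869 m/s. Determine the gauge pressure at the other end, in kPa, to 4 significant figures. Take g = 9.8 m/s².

P₂ ≈ 489.4 kPa

The volume flow rate is constant, so v₂ = (A₁/A₂)v₁ = (19.75/2.483)·2.869 = 22.82 m/s.
Applying Bernoulli between the two ends and solving for P₂: P₂ = P₁ + ½ρ(v₁² − v₂²) − ρgΔh.
P₂ = 595400 + ½·1023·(2.869² − 22.82²) − 1023·9.8·(−15.58) = 595400 + (-262200) − (-156200) = 489400 Pa.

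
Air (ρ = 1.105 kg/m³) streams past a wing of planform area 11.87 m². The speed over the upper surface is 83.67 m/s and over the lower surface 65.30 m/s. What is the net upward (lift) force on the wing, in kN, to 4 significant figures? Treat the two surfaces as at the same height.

F ≈ 17.95 kN

With equal heights on the two surfaces, Bernoulli gives P_lower − P_upper = ½ρ(v_upper² − v_lower²).
ΔP = ½·1.105·(83.67² − 65.30²) = 1512 Pa.
Lift = ΔP · A = 1512 × 11.87 = 17950 N.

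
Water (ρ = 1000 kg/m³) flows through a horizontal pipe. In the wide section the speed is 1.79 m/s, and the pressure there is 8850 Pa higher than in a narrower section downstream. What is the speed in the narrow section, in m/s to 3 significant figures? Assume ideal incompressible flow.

v₂ = 4.57 m/s

Along the level pipe P + ½ρv² is conserved, hence v₂² = v₁² + 2(P₁ − P₂)/ρ.
v₂ = √(1.79² + 2·8850/1000) = √(3.20 + 17.7) = 4.57 m/s.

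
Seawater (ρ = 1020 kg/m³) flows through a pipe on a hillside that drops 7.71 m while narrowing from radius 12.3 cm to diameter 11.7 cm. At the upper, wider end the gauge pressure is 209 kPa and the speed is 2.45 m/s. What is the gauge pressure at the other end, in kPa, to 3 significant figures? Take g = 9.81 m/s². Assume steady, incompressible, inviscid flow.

P₂ ≈ 229 kPa

Continuity gives A₁v₁ = A₂v₂, so v₂ = (475 cm²)/(108 cm²) × 2.45 m/s = 10.8 m/s.
Bernoulli: P₁ + ½ρv₁² + ρg h₁ = P₂ + ½ρv₂² + ρg h₂, so P₂ = P₁ + ½ρ(v₁² − v₂²) − ρg(h₂ − h₁).
P₂ = 209000 + ½·1020·(2.45² − 10.8²) − 1020·9.81·(−7.71) = 209000 + (-56800) − (-77100) = 229000 Pa.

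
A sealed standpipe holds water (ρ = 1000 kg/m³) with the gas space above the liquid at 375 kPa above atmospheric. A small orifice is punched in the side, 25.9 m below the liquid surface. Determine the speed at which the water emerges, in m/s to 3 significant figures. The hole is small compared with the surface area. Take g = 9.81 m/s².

35.5 m/s

Take point 1 at the surface (v₁ ≈ 0) and point 2 at the hole (at atmospheric pressure). Bernoulli: P₁ + ρg h = P_atm + ½ρv₂².
With P₁ − P_atm = 375000 Pa, v₂ = √(2gh + 2ΔP/ρ) = √(2·9.81·25.9 + 2·375000/1000) = 35.5 m/s.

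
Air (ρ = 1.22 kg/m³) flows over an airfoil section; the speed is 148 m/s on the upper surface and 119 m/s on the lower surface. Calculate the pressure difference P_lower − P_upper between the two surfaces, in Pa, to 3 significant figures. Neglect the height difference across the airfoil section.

ΔP = 4720 Pa

The pressure is lower where the speed is higher: ΔP = ½ρ(v_up² − v_low²).
ΔP = ½·1.22·(148² − 119²) = 4720 Pa.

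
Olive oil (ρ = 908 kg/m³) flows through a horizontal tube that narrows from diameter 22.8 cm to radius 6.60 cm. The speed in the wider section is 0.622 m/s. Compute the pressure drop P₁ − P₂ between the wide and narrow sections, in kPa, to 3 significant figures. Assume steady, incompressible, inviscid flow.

By continuity, v₂ = v₁·A₁/A₂ = 0.622·(408/137) = 1.86 m/s.
Along the horizontal streamline, P + ½ρv² is constant.
P₁ − P₂ = ½·908·(1.86² − 0.622²) = ½·908·3.06 = 1390 Pa.

ΔP ≈ 1.39 kPa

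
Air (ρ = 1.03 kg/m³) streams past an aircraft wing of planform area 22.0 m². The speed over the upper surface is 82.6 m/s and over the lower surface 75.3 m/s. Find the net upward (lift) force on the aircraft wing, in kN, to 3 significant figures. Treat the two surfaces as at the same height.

F = 13.1 kN

With equal heights on the two surfaces, Bernoulli gives P_lower − P_upper = ½ρ(v_upper² − v_lower²).
ΔP = ½·1.03·(82.6² − 75.3²) = 594 Pa.
Lift = ΔP · A = 594 × 22.0 = 13100 N.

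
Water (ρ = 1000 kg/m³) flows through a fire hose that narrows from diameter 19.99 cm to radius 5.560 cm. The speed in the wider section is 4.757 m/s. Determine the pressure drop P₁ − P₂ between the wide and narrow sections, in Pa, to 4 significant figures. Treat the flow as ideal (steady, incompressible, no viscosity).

Continuity gives A₁v₁ = A₂v₂, so v₂ = (313.8 cm²)/(97.12 cm²) × 4.757 m/s = 15.37 m/s.
Along the horizontal streamline, P + ½ρv² is constant.
P₁ − P₂ = ½·1000·(15.37² − 4.757²) = ½·1000·213.7 = 106800 Pa.

ΔP ≈ 106800 Pa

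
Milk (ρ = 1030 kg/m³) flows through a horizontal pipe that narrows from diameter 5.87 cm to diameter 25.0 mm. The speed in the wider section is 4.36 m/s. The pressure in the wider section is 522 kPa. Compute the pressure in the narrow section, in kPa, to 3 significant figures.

P₂ = 234 kPa

By continuity, v₂ = v₁·A₁/A₂ = 4.36·(27.1/4.91) = 24.0 m/s.
With no height change, Bernoulli's equation is P₁ + ½ρv₁² = P₂ + ½ρv₂².
P₂ = P₁ − ½ρ(v₂² − v₁²) = 522000 − ½·1030·(24.0² − 4.36²) = 522000 − 288000 = 234000 Pa.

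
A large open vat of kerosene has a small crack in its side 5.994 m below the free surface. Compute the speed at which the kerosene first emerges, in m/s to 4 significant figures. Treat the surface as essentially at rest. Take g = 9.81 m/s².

10.84 m/s

Torricelli's result v = √(2gh) gives v = √(2·9.81·5.994) = 10.84 m/s.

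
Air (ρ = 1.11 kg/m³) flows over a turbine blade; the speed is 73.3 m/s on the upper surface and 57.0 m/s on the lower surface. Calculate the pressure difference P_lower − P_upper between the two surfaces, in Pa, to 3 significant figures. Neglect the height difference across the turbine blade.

1180 Pa

Bernoulli (same height): P_lower − P_upper = ½ρ(v_upper² − v_lower²).
ΔP = ½·1.11·(73.3² − 57.0²) = 1180 Pa.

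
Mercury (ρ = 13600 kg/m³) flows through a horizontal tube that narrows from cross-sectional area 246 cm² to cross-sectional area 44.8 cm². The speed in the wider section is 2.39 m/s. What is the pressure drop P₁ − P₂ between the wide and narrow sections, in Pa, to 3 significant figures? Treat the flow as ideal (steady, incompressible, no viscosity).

By continuity, v₂ = v₁·A₁/A₂ = 2.39·(246/44.8) = 13.1 m/s.
Bernoulli (h₁ = h₂): P₁ − P₂ = ½ρ(v₂² − v₁²).
P₁ − P₂ = ½·13600·(13.1² − 2.39²) = ½·13600·167 = 1130000 Pa.

1130000 Pa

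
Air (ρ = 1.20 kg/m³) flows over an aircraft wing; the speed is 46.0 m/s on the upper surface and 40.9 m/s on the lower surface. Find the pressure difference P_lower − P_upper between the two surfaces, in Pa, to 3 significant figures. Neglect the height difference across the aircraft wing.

ΔP ≈ 266 Pa

With negligible Δh, P + ½ρv² is constant, so P_low − P_up = ½ρ(v_up² − v_low²).
ΔP = ½·1.20·(46.0² − 40.9²) = 266 Pa.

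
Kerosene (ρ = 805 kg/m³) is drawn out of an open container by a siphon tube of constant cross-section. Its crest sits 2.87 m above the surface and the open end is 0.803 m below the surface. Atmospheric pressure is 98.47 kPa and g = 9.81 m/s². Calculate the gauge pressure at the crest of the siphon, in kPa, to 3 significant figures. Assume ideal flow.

P_gauge ≈ -29.0 kPa

Bernoulli surface→outlet gives ½v² = g·h_out, so v = √(2·9.81·0.803) = 3.97 m/s.
With constant cross-section the crest speed equals v; applying Bernoulli from the surface up to the crest, P_top = P_atm − ½ρv² − ρg·h_top.
P_top = 98470 − ½·805·3.97² − 805·9.81·2.87 = 69500 Pa. So P_gauge = P_top − P_atm = -29000 Pa.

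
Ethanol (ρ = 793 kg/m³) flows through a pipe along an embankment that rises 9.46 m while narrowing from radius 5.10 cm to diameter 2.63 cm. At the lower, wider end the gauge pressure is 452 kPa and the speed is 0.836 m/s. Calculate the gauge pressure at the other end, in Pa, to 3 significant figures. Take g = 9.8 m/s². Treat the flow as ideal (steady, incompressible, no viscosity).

P₂ = 316000 Pa

Mass conservation (A₁v₁ = A₂v₂) gives v₂ = 0.836 × 81.7/5.43 = 12.6 m/s.
Applying Bernoulli between the two ends and solving for P₂: P₂ = P₁ + ½ρ(v₁² − v₂²) − ρgΔh.
P₂ = 452000 + ½·793·(0.836² − 12.6²) − 793·9.8·(+9.46) = 452000 + (-62400) − (73500) = 316000 Pa.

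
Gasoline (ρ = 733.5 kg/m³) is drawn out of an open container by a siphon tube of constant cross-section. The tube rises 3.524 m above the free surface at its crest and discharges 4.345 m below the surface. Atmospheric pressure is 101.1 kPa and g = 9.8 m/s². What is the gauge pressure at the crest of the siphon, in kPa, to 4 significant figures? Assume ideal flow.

The outlet speed comes from Torricelli: v = √(2g·4.345) = 9.228 m/s.
The bore is uniform, so the speed at the crest is the same v. Bernoulli surface→crest: P_atm = P_top + ½ρv² + ρg·h_top.
P_top = 101100 − ½·733.5·9.228² − 733.5·9.8·3.524 = 44540 Pa. So P_gauge = P_top − P_atm = -56560 Pa.

-56.56 kPa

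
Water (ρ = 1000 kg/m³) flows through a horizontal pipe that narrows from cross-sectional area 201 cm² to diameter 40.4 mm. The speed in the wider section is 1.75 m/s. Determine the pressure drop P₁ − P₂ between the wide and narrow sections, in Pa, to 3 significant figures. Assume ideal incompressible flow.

The volume flow rate is constant, so v₂ = (A₁/A₂)v₁ = (201/12.8)·1.75 = 27.4 m/s.
Along the horizontal streamline, P + ½ρv² is constant.
P₁ − P₂ = ½·1000·(27.4² − 1.75²) = ½·1000·750 = 375000 Pa.

375000 Pa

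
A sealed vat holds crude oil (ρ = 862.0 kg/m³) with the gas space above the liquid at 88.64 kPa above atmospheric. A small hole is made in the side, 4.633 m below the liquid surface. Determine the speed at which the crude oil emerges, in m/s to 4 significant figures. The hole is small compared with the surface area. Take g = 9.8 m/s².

Take point 1 at the surface (v₁ ≈ 0) and point 2 at the hole (at atmospheric pressure). Bernoulli: P₁ + ρg h = P_atm + ½ρv₂².
With P₁ − P_atm = 88640 Pa, v₂ = √(2gh + 2ΔP/ρ) = √(2·9.8·4.633 + 2·88640/862.0) = 17.22 m/s.

v ≈ 17.22 m/s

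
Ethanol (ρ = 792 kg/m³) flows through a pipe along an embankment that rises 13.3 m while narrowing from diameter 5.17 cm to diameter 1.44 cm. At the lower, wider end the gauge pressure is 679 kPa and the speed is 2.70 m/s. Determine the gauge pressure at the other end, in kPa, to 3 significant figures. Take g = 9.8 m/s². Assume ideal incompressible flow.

The volume flow rate is constant, so v₂ = (A₁/A₂)v₁ = (21.0/1.63)·2.70 = 34.8 m/s.
Bernoulli: P₁ + ½ρv₁² + ρg h₁ = P₂ + ½ρv₂² + ρg h₂, so P₂ = P₁ + ½ρ(v₁² − v₂²) − ρg(h₂ − h₁).
P₂ = 679000 + ½·792·(2.70² − 34.8²) − 792·9.8·(+13.3) = 679000 + (-477000) − (103000) = 99000 Pa.

99.0 kPa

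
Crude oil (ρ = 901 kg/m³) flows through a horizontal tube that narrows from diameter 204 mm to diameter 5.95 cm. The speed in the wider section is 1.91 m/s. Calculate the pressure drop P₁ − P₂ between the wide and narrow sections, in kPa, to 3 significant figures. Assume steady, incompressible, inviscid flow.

The volume flow rate is constant, so v₂ = (A₁/A₂)v₁ = (327/27.8)·1.91 = 22.5 m/s.
With no height change, Bernoulli's equation is P₁ + ½ρv₁² = P₂ + ½ρv₂².
P₁ − P₂ = ½·901·(22.5² − 1.91²) = ½·901·500 = 225000 Pa.

225 kPa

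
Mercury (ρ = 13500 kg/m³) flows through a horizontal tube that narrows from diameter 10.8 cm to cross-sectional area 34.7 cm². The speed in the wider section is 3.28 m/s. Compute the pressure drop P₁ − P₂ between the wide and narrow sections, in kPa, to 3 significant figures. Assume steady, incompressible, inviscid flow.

The volume flow rate is constant, so v₂ = (A₁/A₂)v₁ = (91.6/34.7)·3.28 = 8.66 m/s.
The pipe is horizontal, so Bernoulli reduces to P₁ + ½ρv₁² = P₂ + ½ρv₂².
P₁ − P₂ = ½·13500·(8.66² − 3.28²) = ½·13500·64.2 = 434000 Pa.

434 kPa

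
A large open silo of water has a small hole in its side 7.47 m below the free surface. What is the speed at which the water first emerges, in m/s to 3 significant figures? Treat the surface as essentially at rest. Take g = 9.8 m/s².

Torricelli's result v = √(2gh) gives v = √(2·9.8·7.47) = 12.1 m/s.

v ≈ 12.1 m/s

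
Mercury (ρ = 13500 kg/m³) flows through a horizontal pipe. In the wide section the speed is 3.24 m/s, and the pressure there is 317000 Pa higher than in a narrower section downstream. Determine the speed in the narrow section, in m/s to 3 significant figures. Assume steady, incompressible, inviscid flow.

v₂ ≈ 7.58 m/s

With h₁ = h₂, rearranging Bernoulli gives v₂ = √(v₁² + 2ΔP/ρ).
v₂ = √(3.24² + 2·317000/13500) = √(10.5 + 47.0) = 7.58 m/s.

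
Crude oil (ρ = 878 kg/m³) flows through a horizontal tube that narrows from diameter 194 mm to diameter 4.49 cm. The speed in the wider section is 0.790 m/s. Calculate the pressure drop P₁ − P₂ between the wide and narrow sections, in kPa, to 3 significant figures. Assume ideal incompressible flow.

95.2 kPa

Continuity gives A₁v₁ = A₂v₂, so v₂ = (296 cm²)/(15.8 cm²) × 0.790 m/s = 14.7 m/s.
Bernoulli (h₁ = h₂): P₁ − P₂ = ½ρ(v₂² − v₁²).
P₁ − P₂ = ½·878·(14.7² − 0.790²) = ½·878·217 = 95200 Pa.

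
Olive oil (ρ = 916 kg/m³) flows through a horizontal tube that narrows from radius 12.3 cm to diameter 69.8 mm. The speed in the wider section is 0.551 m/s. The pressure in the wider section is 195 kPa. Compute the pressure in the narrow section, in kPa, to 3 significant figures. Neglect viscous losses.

P₂ ≈ 174 kPa

Mass conservation (A₁v₁ = A₂v₂) gives v₂ = 0.551 × 475/38.3 = 6.84 m/s.
With no height change, Bernoulli's equation is P₁ + ½ρv₁² = P₂ + ½ρv₂².
P₂ = P₁ − ½ρ(v₂² − v₁²) = 195000 − ½·916·(6.84² − 0.551²) = 195000 − 21300 = 174000 Pa.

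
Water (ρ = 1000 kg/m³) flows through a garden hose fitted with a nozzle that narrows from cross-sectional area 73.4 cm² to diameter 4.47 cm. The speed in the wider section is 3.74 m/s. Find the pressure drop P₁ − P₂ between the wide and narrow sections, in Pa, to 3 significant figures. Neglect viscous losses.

146000 Pa

Mass conservation (A₁v₁ = A₂v₂) gives v₂ = 3.74 × 73.4/15.7 = 17.5 m/s.
Bernoulli (h₁ = h₂): P₁ − P₂ = ½ρ(v₂² − v₁²).
P₁ − P₂ = ½·1000·(17.5² − 3.74²) = ½·1000·292 = 146000 Pa.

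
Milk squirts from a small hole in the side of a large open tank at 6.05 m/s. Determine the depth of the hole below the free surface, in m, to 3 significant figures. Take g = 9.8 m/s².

1.87 m

Torricelli: v = √(2gh), so h = v²/(2g).
h = 6.05²/(2·9.8) = 36.6/19.60 = 1.87 m.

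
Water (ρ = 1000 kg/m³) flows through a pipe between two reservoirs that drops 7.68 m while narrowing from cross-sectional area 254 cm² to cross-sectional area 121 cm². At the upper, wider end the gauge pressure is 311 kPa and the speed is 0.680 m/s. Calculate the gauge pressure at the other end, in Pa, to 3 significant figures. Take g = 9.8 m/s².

P₂ ≈ 385000 Pa

Continuity gives A₁v₁ = A₂v₂, so v₂ = (254 cm²)/(121 cm²) × 0.680 m/s = 1.43 m/s.
Applying Bernoulli between the two ends and solving for P₂: P₂ = P₁ + ½ρ(v₁² − v₂²) − ρgΔh.
P₂ = 311000 + ½·1000·(0.680² − 1.43²) − 1000·9.8·(−7.68) = 311000 + (-788) − (-75300) = 385000 Pa.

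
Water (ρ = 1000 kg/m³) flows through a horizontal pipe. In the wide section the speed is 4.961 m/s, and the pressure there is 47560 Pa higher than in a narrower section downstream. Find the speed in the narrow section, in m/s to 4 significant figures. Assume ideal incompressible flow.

With h₁ = h₂, rearranging Bernoulli gives v₂ = √(v₁² + 2ΔP/ρ).
v₂ = √(4.961² + 2·47560/1000) = √(24.61 + 95.12) = 10.94 m/s.

v₂ = 10.94 m/s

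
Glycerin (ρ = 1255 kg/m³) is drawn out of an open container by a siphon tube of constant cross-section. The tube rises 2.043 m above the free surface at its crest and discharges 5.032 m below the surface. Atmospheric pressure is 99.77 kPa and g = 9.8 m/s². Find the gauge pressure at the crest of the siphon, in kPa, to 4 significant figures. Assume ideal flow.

The outlet speed comes from Torricelli: v = √(2g·5.032) = 9.931 m/s.
With constant cross-section the crest speed equals v; applying Bernoulli from the surface up to the crest, P_top = P_atm − ½ρv² − ρg·h_top.
P_top = 99770 − ½·1255·9.931² − 1255·9.8·2.043 = 12750 Pa. So P_gauge = P_top − P_atm = -87020 Pa.

P_gauge = -87.02 kPa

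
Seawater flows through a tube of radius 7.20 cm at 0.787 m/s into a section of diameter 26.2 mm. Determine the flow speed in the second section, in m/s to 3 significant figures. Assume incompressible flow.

v₂ ≈ 23.8 m/s

The volume flow rate is constant, so v₂ = (A₁/A₂)v₁ = (163/5.39)·0.787 = 23.8 m/s.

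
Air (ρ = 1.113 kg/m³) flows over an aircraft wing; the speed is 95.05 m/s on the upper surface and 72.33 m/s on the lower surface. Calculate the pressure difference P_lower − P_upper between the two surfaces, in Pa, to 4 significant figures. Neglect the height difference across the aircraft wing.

ΔP ≈ 2116 Pa

With negligible Δh, P + ½ρv² is constant, so P_low − P_up = ½ρ(v_up² − v_low²).
ΔP = ½·1.113·(95.05² − 72.33²) = 2116 Pa.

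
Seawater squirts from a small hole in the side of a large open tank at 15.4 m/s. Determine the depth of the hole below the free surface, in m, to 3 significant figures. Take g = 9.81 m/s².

h = 12.1 m

For a small hole in a large open tank, ½v² = gh, giving h = v²/(2g).
h = 15.4²/(2·9.81) = 237/19.62 = 12.1 m.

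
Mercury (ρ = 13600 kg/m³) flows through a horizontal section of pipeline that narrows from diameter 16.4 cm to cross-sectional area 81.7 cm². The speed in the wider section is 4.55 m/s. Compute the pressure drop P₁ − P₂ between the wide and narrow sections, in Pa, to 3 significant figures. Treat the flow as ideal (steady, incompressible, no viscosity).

Mass conservation (A₁v₁ = A₂v₂) gives v₂ = 4.55 × 211/81.7 = 11.8 m/s.
With no height change, Bernoulli's equation is P₁ + ½ρv₁² = P₂ + ½ρv₂².
P₁ − P₂ = ½·13600·(11.8² − 4.55²) = ½·13600·118 = 800000 Pa.

ΔP = 800000 Pa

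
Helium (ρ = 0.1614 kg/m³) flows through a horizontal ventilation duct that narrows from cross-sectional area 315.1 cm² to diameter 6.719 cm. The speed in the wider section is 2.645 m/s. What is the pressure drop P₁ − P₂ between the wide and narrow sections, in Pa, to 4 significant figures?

ΔP ≈ 44.02 Pa

The volume flow rate is constant, so v₂ = (A₁/A₂)v₁ = (315.1/35.46)·2.645 = 23.51 m/s.
With no height change, Bernoulli's equation is P₁ + ½ρv₁² = P₂ + ½ρv₂².
P₁ − P₂ = ½·0.1614·(23.51² − 2.645²) = ½·0.1614·545.5 = 44.02 Pa.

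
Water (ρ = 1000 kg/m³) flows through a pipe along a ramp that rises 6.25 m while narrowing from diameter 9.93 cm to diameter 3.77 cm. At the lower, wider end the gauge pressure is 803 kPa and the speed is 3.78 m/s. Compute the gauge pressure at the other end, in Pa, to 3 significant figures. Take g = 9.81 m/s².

405000 Pa

Mass conservation (A₁v₁ = A₂v₂) gives v₂ = 3.78 × 77.4/11.2 = 26.2 m/s.
Energy conservation along the streamline gives P₂ = P₁ − ½ρ(v₂² − v₁²) − ρg(h₂ − h₁).
P₂ = 803000 + ½·1000·(3.78² − 26.2²) − 1000·9.81·(+6.25) = 803000 + (-337000) − (61300) = 405000 Pa.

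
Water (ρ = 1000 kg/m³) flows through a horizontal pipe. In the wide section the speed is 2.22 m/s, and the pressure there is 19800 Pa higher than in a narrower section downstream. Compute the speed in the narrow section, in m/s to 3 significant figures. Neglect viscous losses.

v₂ ≈ 6.67 m/s

Along the level pipe P + ½ρv² is conserved, hence v₂² = v₁² + 2(P₁ − P₂)/ρ.
v₂ = √(2.22² + 2·19800/1000) = √(4.93 + 39.6) = 6.67 m/s.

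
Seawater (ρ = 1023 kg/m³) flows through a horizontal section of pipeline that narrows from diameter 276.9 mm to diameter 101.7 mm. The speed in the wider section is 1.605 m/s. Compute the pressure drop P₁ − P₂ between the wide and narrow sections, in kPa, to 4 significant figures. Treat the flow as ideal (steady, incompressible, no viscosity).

Mass conservation (A₁v₁ = A₂v₂) gives v₂ = 1.605 × 602.2/81.23 = 11.90 m/s.
With no height change, Bernoulli's equation is P₁ + ½ρv₁² = P₂ + ½ρv₂².
P₁ − P₂ = ½·1023·(11.90² − 1.605²) = ½·1023·139.0 = 71090 Pa.

ΔP ≈ 71.09 kPa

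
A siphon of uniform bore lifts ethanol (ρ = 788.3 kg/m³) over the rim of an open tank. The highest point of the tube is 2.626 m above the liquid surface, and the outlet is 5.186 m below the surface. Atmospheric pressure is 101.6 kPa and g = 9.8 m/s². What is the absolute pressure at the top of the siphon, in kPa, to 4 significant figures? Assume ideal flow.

41.25 kPa

The outlet speed comes from Torricelli: v = √(2g·5.186) = 10.08 m/s.
The bore is uniform, so the speed at the crest is the same v. Bernoulli surface→crest: P_atm = P_top + ½ρv² + ρg·h_top.
P_top = 101600 − ½·788.3·10.08² − 788.3·9.8·2.626 = 41250 Pa.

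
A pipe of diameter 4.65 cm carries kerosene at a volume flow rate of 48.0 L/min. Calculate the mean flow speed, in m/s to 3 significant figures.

Q = 48.0 L/min = 0.000800 m³/s.
v = Q/A = 0.000800 / 0.00170 = 0.471 m/s.

v ≈ 0.471 m/s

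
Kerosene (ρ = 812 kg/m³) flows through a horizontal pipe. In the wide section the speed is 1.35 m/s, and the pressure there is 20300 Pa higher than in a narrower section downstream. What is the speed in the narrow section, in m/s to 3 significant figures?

v₂ = 7.20 m/s

Horizontal Bernoulli: P₁ + ½ρv₁² = P₂ + ½ρv₂², so v₂² = v₁² + 2(P₁ − P₂)/ρ.
v₂ = √(1.35² + 2·20300/812) = √(1.82 + 50.0) = 7.20 m/s.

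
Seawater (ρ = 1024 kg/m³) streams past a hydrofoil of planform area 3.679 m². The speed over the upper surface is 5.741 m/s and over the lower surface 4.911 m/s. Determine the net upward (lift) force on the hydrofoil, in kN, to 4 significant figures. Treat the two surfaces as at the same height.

F ≈ 16.65 kN

From P + ½ρv² = const at equal height, P_low − P_up = ½ρ(v_up² − v_low²).
ΔP = ½·1024·(5.741² − 4.911²) = 4527 Pa.
Lift = ΔP · A = 4527 × 3.679 = 16650 N.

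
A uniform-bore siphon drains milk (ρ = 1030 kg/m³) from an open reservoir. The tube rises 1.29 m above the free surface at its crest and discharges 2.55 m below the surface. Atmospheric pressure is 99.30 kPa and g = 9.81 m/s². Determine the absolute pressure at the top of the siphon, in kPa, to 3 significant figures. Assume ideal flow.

P_top = 60.5 kPa

The outlet speed comes from Torricelli: v = √(2g·2.55) = 7.07 m/s.
Continuity keeps v the same throughout the tube; from surface to crest, P_atm + 0 = P_top + ½ρv² + ρg·h_top.
P_top = 99300 − ½·1030·7.07² − 1030·9.81·1.29 = 60500 Pa.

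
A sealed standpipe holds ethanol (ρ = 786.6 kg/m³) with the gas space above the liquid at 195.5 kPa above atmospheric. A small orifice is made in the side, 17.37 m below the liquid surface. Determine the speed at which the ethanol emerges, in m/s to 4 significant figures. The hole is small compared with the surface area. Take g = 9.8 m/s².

v ≈ 28.94 m/s

Take point 1 at the surface (v₁ ≈ 0) and point 2 at the hole (at atmospheric pressure). Bernoulli: P₁ + ρg h = P_atm + ½ρv₂².
With P₁ − P_atm = 195500 Pa, v₂ = √(2gh + 2ΔP/ρ) = √(2·9.8·17.37 + 2·195500/786.6) = 28.94 m/s.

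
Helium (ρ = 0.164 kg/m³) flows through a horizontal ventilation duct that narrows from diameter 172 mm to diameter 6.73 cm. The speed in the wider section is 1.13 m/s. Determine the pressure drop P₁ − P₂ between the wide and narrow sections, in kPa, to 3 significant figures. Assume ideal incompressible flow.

ΔP ≈ 0.00436 kPa

By continuity, v₂ = v₁·A₁/A₂ = 1.13·(232/35.6) = 7.38 m/s.
With no height change, Bernoulli's equation is P₁ + ½ρv₁² = P₂ + ½ρv₂².
P₁ − P₂ = ½·0.164·(7.38² − 1.13²) = ½·0.164·53.2 = 4.36 Pa.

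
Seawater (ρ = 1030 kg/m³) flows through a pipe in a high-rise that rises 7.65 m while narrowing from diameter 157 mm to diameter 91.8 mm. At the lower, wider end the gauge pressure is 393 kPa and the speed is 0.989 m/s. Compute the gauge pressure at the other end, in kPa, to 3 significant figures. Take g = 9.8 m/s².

By continuity, v₂ = v₁·A₁/A₂ = 0.989·(194/66.2) = 2.89 m/s.
Energy conservation along the streamline gives P₂ = P₁ − ½ρ(v₂² − v₁²) − ρg(h₂ − h₁).
P₂ = 393000 + ½·1030·(0.989² − 2.89²) − 1030·9.8·(+7.65) = 393000 + (-3810) − (77200) = 312000 Pa.

P₂ ≈ 312 kPa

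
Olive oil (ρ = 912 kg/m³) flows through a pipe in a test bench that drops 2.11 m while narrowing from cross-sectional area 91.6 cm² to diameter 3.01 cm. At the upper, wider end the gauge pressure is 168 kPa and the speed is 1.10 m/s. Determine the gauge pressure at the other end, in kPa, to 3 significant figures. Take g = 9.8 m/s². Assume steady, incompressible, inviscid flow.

Mass conservation (A₁v₁ = A₂v₂) gives v₂ = 1.10 × 91.6/7.12 = 14.2 m/s.
Energy conservation along the streamline gives P₂ = P₁ − ½ρ(v₂² − v₁²) − ρg(h₂ − h₁).
P₂ = 168000 + ½·912·(1.10² − 14.2²) − 912·9.8·(−2.11) = 168000 + (-90900) − (-18900) = 96000 Pa.

P₂ = 96.0 kPa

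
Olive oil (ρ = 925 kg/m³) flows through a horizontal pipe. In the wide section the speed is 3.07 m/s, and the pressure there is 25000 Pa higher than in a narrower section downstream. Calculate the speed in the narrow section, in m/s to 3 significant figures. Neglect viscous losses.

v₂ ≈ 7.97 m/s

Along the level pipe P + ½ρv² is conserved, hence v₂² = v₁² + 2(P₁ − P₂)/ρ.
v₂ = √(3.07² + 2·25000/925) = √(9.42 + 54.1) = 7.97 m/s.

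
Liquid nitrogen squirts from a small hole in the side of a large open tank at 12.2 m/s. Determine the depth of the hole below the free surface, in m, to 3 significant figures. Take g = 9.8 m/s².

For a small hole in a large open tank, ½v² = gh, giving h = v²/(2g).
h = 12.2²/(2·9.8) = 149/19.60 = 7.59 m.

h ≈ 7.59 m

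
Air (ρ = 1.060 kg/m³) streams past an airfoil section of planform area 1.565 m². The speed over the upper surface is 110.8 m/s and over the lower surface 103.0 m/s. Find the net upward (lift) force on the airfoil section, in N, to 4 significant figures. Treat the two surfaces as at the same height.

F ≈ 1383 N

From P + ½ρv² = const at equal height, P_low − P_up = ½ρ(v_up² − v_low²).
ΔP = ½·1.060·(110.8² − 103.0²) = 883.8 Pa.
Lift = ΔP · A = 883.8 × 1.565 = 1383 N.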